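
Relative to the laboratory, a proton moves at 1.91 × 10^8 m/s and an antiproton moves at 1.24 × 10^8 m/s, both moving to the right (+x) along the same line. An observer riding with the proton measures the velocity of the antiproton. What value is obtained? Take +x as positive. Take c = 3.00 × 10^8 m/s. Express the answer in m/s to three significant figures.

β_A = 0.637, β_B = 0.413 (dividing each by c = 3.00 × 10^8 m/s).
Transform to A's frame with the inverse velocity-addition law: u' = (u − v)/(1 − uv/c²), taking u = β_B and v = β_A.
u' = (0.413 − 0.637) / (1 − (0.637)(0.413)) = -0.2233/0.7368 = -0.3031.
u' = -0.3031 × 3.00 × 10^8 m/s.

-9.09 × 10^7 m/s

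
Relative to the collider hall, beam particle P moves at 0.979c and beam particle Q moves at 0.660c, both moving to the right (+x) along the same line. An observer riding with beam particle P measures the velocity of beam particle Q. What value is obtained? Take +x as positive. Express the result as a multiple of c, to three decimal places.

-0.901c

β_A = 0.979, β_B = 0.660.
Transform to A's frame with the inverse velocity-addition law: u' = (u − v)/(1 − uv/c²), taking u = β_B and v = β_A.
u' = (0.660 − 0.979) / (1 − (0.979)(0.660)) = -0.3190/0.3539 = -0.9015.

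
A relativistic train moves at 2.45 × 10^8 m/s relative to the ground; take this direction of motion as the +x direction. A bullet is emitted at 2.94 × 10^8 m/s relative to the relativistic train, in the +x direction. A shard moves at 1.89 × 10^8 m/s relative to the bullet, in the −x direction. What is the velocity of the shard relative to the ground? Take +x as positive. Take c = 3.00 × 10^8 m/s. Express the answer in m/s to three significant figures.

Apply u = (u' + v)/(1 + u'v/c²) successively, working outward toward the ground.
(Dividing each given speed by c = 3.00 × 10^8 m/s to work in units of c.)
Start: velocity of the relativistic train relative to the ground = 0.8167c.
Compose with the bullet (u' = 0.980 in the relativistic train frame): u_1 = (0.980 + 0.817) / (1 + 0.980·0.817) = 1.7967/1.8003 = 0.9980.
Compose with the shard (u' = -0.630 in the bullet frame): u_2 = (-0.630 + 0.998) / (1 + (-0.630)·0.998) = 0.3680/0.3713 = 0.9911.
So u = 0.9911 × 3.00 × 10^8 m/s.

+2.97 × 10^8 m/s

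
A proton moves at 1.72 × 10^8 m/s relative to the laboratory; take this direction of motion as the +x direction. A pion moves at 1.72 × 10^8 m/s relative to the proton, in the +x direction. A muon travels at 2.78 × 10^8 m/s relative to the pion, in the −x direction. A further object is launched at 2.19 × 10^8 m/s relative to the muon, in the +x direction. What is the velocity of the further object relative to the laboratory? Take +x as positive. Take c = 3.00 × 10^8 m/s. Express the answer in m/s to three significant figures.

Apply u = (u' + v)/(1 + u'v/c²) successively, working outward toward the laboratory.
(Dividing each given speed by c = 3.00 × 10^8 m/s to work in units of c.)
Start: velocity of the proton relative to the laboratory = 0.5733c.
Compose with the pion (u' = 0.573 in the proton frame): u_1 = (0.573 + 0.573) / (1 + 0.573·0.573) = 1.1467/1.3287 = 0.8630.
Compose with the muon (u' = -0.927 in the pion frame): u_2 = (-0.927 + 0.863) / (1 + (-0.927)·0.863) = -0.0637/0.2003 = -0.3179.
Compose with the further object (u' = 0.730 in the muon frame): u_3 = (0.730 + (-0.318)) / (1 + 0.730·(-0.318)) = 0.4121/0.7679 = 0.5366.
So u = 0.5366 × 3.00 × 10^8 m/s.

+1.61 × 10^8 m/s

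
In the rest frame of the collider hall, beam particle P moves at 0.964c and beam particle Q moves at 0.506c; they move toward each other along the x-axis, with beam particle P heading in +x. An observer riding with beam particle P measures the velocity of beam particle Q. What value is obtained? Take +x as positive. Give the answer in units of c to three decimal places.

β_A = 0.964, β_B = -0.506.
Transform to A's frame with the inverse velocity-addition law: u' = (u − v)/(1 − uv/c²), taking u = β_B and v = β_A.
u' = (-0.506 − 0.964) / (1 − (0.964)(-0.506)) = -1.4700/1.4878 = -0.9880.

-0.988c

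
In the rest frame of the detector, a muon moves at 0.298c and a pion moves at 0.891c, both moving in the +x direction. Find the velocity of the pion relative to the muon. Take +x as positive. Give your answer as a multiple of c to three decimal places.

β_A = 0.298, β_B = 0.891.
Transform to A's frame with the inverse velocity-addition law: u' = (u − v)/(1 − uv/c²), taking u = β_B and v = β_A.
u' = (0.891 − 0.298) / (1 − (0.298)(0.891)) = 0.5930/0.7345 = 0.8074.

+0.807c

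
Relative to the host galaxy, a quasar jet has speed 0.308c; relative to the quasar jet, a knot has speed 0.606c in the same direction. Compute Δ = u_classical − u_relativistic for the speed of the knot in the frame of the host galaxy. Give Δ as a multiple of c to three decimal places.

Galilean: u_cl = 0.606 + 0.308 = 0.9140.
Relativistic: u_rel = (0.606 + 0.308) / (1 + 0.606·0.308) = 0.9140/1.1866 = 0.7702.
Δ = 0.9140 − 0.7702 = 0.1438.

Δ = 0.144c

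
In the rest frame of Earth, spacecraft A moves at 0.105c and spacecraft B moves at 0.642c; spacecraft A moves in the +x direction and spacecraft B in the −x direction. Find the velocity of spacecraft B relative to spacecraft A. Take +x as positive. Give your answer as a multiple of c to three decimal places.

β_A = 0.105, β_B = -0.642.
Transform to A's frame with the inverse velocity-addition law: u' = (u − v)/(1 − uv/c²), taking u = β_B and v = β_A.
u' = (-0.642 − 0.105) / (1 − (0.105)(-0.642)) = -0.7470/1.0674 = -0.6998.

-0.700c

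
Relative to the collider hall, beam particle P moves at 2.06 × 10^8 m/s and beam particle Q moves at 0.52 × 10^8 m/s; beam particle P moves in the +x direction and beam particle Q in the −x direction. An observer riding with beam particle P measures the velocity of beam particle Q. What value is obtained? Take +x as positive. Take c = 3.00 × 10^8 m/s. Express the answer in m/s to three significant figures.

-2.31 × 10^8 m/s

β_A = 0.687, β_B = -0.173 (dividing each by c = 3.00 × 10^8 m/s).
Transform to A's frame with the inverse velocity-addition law: u' = (u − v)/(1 − uv/c²), taking u = β_B and v = β_A.
u' = (-0.173 − 0.687) / (1 − (0.687)(-0.173)) = -0.8600/1.1190 = -0.7685.
u' = -0.7685 × 3.00 × 10^8 m/s.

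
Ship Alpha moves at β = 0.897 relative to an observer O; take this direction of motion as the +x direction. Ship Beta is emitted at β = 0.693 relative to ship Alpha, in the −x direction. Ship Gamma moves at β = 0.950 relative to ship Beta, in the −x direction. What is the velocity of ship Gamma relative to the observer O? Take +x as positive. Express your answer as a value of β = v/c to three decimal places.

β = -0.842

Apply u = (u' + v)/(1 + u'v/c²) successively, working outward toward the observer O.
Start: velocity of ship Alpha relative to the observer O = 0.8970c.
Compose with ship Beta (u' = -0.693 in ship Alpha frame): u_1 = (-0.693 + 0.897) / (1 + (-0.693)·0.897) = 0.2040/0.3784 = 0.5391.
Compose with ship Gamma (u' = -0.950 in ship Beta frame): u_2 = (-0.950 + 0.539) / (1 + (-0.950)·0.539) = -0.4109/0.4878 = -0.8422.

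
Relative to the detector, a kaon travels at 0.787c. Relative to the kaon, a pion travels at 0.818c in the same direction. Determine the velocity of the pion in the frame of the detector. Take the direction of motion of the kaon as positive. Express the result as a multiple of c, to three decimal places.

0.976c

With v = 0.787 and u' = 0.818 (in units of c),
u = (u' + v)/(1 + u'v/c²):
u = (0.818 + 0.787) / (1 + 0.818·0.787) = 1.6050/1.6438 = 0.9764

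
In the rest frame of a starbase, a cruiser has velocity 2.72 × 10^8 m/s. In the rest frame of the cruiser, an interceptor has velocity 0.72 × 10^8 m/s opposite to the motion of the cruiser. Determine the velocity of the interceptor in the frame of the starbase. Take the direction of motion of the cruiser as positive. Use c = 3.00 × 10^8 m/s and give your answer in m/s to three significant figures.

In units of c (dividing by 3.00 × 10^8 m/s): v = 0.907, u' = -0.240.
u = (u' + v)/(1 + u'v/c²):
u = (-0.240 + 0.907) / (1 + (-0.240)·0.907) = 0.6667/0.7824 = 0.8521
(Galilean addition would give +0.667c.)
Converting back: u = 0.8521 × 3.00 × 10^8 m/s.

+2.56 × 10^8 m/s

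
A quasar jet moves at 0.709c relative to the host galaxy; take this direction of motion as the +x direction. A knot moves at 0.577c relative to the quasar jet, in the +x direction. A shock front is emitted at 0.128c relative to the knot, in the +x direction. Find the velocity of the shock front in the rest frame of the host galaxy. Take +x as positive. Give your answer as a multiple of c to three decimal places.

0.932c

Apply u = (u' + v)/(1 + u'v/c²) successively, working outward toward the host galaxy.
Start: velocity of the quasar jet relative to the host galaxy = 0.7090c.
Compose with the knot (u' = 0.577 in the quasar jet frame): u_1 = (0.577 + 0.709) / (1 + 0.577·0.709) = 1.2860/1.4091 = 0.9126.
Compose with the shock front (u' = 0.128 in the knot frame): u_2 = (0.128 + 0.913) / (1 + 0.128·0.913) = 1.0406/1.1168 = 0.9318.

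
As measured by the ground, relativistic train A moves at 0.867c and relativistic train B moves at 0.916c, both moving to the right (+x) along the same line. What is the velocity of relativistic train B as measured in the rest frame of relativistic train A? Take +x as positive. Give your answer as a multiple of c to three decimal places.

+0.238c

β_A = 0.867, β_B = 0.916.
Transform to A's frame with the inverse velocity-addition law: u' = (u − v)/(1 − uv/c²), taking u = β_B and v = β_A.
u' = (0.916 − 0.867) / (1 − (0.867)(0.916)) = 0.0490/0.2058 = 0.2381.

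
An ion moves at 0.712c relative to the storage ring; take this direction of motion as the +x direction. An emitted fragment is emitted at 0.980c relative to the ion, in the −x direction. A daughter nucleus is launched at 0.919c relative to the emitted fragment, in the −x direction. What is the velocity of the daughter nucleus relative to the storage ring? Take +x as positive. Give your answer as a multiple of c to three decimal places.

-0.995c

Apply u = (u' + v)/(1 + u'v/c²) successively, working outward toward the storage ring.
Start: velocity of the ion relative to the storage ring = 0.7120c.
Compose with the emitted fragment (u' = -0.980 in the ion frame): u_1 = (-0.980 + 0.712) / (1 + (-0.980)·0.712) = -0.2680/0.3022 = -0.8867.
Compose with the daughter nucleus (u' = -0.919 in the emitted fragment frame): u_2 = (-0.919 + (-0.887)) / (1 + (-0.919)·(-0.887)) = -1.8057/1.8149 = -0.9949.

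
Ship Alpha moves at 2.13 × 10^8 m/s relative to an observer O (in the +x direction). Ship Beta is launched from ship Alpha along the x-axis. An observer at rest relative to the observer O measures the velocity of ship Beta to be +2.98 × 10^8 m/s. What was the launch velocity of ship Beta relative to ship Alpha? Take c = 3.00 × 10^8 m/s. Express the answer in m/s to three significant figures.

+2.88 × 10^8 m/s

v = 0.710c, u = 0.993c.
Invert the composition law: u' = (u − v)/(1 − uv/c²).
u' = (0.993 − 0.710) / (1 − (0.993)(0.710)) = 0.2833/0.2947 = 0.9613.
u' = 0.9613 × 3.00 × 10^8 m/s.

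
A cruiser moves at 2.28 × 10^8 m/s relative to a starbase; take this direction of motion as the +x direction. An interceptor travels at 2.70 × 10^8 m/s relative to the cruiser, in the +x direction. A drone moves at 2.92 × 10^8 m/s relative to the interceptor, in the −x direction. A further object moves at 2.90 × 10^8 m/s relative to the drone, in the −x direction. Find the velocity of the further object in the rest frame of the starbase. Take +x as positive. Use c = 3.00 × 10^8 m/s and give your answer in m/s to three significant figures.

-2.81 × 10^8 m/s

Apply u = (u' + v)/(1 + u'v/c²) successively, working outward toward the starbase.
(Dividing each given speed by c = 3.00 × 10^8 m/s to work in units of c.)
Start: velocity of the cruiser relative to the starbase = 0.7600c.
Compose with the interceptor (u' = 0.900 in the cruiser frame): u_1 = (0.900 + 0.760) / (1 + 0.900·0.760) = 1.6600/1.6840 = 0.9857.
Compose with the drone (u' = -0.973 in the interceptor frame): u_2 = (-0.973 + 0.986) / (1 + (-0.973)·0.986) = 0.0124/0.0405 = 0.3063.
Compose with the further object (u' = -0.967 in the drone frame): u_3 = (-0.967 + 0.306) / (1 + (-0.967)·0.306) = -0.6604/0.7040 = -0.9381.
So u = -0.9381 × 3.00 × 10^8 m/s.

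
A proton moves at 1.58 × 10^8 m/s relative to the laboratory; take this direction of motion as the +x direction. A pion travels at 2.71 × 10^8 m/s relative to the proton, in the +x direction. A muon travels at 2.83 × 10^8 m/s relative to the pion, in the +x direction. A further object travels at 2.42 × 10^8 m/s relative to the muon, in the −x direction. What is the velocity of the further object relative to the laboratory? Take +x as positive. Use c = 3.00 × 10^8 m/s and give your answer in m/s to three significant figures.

Apply u = (u' + v)/(1 + u'v/c²) successively, working outward toward the laboratory.
(Dividing each given speed by c = 3.00 × 10^8 m/s to work in units of c.)
Start: velocity of the proton relative to the laboratory = 0.5267c.
Compose with the pion (u' = 0.903 in the proton frame): u_1 = (0.903 + 0.527) / (1 + 0.903·0.527) = 1.4300/1.4758 = 0.9690.
Compose with the muon (u' = 0.943 in the pion frame): u_2 = (0.943 + 0.969) / (1 + 0.943·0.969) = 1.9123/1.9141 = 0.9991.
Compose with the further object (u' = -0.807 in the muon frame): u_3 = (-0.807 + 0.999) / (1 + (-0.807)·0.999) = 0.1924/0.1941 = 0.9915.
So u = 0.9915 × 3.00 × 10^8 m/s.

+2.97 × 10^8 m/s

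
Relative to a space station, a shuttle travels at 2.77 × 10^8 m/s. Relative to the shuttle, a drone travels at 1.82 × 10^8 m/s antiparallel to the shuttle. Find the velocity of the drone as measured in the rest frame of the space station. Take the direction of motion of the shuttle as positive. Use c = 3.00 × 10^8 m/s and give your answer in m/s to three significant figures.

In units of c (dividing by 3.00 × 10^8 m/s): v = 0.923, u' = -0.607.
u = (u' + v)/(1 + u'v/c²):
u = (-0.607 + 0.923) / (1 + (-0.607)·0.923) = 0.3167/0.4398 = 0.7200
Converting back: u = 0.7200 × 3.00 × 10^8 m/s.

+2.16 × 10^8 m/s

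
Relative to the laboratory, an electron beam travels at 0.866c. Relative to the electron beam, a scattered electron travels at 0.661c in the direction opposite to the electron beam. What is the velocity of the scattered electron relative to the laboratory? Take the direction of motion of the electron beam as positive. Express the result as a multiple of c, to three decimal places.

With v = 0.866 and u' = -0.661 (in units of c),
u = (u' + v)/(1 + u'v/c²):
u = (-0.661 + 0.866) / (1 + (-0.661)·0.866) = 0.2050/0.4276 = 0.4794

+0.479c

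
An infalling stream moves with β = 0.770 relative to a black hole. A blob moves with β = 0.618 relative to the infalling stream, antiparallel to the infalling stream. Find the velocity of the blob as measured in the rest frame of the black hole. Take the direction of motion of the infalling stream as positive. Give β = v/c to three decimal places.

With v = 0.770 and u' = -0.618 (in units of c),
u = (u' + v)/(1 + u'v/c²):
u = (-0.618 + 0.770) / (1 + (-0.618)·0.770) = 0.1520/0.5241 = 0.2900
(Galilean addition would give +0.152c.)

β = +0.290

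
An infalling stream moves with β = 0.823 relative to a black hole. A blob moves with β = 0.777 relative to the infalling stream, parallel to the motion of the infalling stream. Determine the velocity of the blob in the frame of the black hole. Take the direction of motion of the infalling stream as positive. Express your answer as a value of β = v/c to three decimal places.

β = 0.976

With v = 0.823 and u' = 0.777 (in units of c),
u = (u' + v)/(1 + u'v/c²):
u = (0.777 + 0.823) / (1 + 0.777·0.823) = 1.6000/1.6395 = 0.9759
(Galilean addition would give +1.600c, exceeding c.)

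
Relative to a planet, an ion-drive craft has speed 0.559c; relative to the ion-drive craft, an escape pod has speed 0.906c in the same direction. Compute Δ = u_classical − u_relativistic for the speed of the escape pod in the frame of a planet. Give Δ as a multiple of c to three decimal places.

Δ = 0.493c

Galilean: u_cl = 0.906 + 0.559 = 1.4650.
Relativistic: u_rel = (0.906 + 0.559) / (1 + 0.906·0.559) = 1.4650/1.5065 = 0.9725.
Δ = 1.4650 − 0.9725 = 0.4925.
(The classical prediction exceeds c; the relativistic result does not.)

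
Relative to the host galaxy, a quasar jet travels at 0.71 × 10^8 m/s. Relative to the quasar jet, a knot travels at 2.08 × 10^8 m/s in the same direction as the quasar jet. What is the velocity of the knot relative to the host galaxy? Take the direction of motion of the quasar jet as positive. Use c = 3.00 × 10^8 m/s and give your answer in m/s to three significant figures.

In units of c (dividing by 3.00 × 10^8 m/s): v = 0.237, u' = 0.693.
u = (u' + v)/(1 + u'v/c²):
u = (0.693 + 0.237) / (1 + 0.693·0.237) = 0.9300/1.1641 = 0.7989
Converting back: u = 0.7989 × 3.00 × 10^8 m/s.

2.40 × 10^8 m/s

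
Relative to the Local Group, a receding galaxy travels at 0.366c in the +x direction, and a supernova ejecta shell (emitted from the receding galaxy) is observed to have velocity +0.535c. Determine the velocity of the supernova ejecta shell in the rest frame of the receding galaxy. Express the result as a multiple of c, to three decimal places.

Invert the composition law: u' = (u − v)/(1 − uv/c²).
u' = (0.535 − 0.366) / (1 − (0.535)(0.366)) = 0.1690/0.8042 = 0.2101.

+0.210c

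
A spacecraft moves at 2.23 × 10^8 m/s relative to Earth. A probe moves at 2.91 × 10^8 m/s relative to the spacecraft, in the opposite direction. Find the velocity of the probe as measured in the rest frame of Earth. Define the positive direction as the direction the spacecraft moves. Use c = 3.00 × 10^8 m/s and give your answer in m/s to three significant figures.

In units of c (dividing by 3.00 × 10^8 m/s): v = 0.743, u' = -0.970.
u = (u' + v)/(1 + u'v/c²):
u = (-0.970 + 0.743) / (1 + (-0.970)·0.743) = -0.2267/0.2790 = -0.8125
Converting back: u = -0.8125 × 3.00 × 10^8 m/s.

-2.44 × 10^8 m/s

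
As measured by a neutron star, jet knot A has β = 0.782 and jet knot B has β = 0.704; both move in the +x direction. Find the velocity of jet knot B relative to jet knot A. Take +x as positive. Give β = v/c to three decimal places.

β_A = 0.782, β_B = 0.704.
Transform to A's frame with the inverse velocity-addition law: u' = (u − v)/(1 − uv/c²), taking u = β_B and v = β_A.
u' = (0.704 − 0.782) / (1 − (0.782)(0.704)) = -0.0780/0.4495 = -0.1735.

β = -0.174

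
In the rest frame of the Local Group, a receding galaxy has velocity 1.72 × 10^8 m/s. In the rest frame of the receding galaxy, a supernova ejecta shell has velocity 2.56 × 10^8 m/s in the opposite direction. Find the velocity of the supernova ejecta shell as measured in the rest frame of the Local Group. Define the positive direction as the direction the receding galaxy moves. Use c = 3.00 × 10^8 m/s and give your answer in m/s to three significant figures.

In units of c (dividing by 3.00 × 10^8 m/s): v = 0.573, u' = -0.853.
u = (u' + v)/(1 + u'v/c²):
u = (-0.853 + 0.573) / (1 + (-0.853)·0.573) = -0.2800/0.5108 = -0.5482
Converting back: u = -0.5482 × 3.00 × 10^8 m/s.

-1.64 × 10^8 m/s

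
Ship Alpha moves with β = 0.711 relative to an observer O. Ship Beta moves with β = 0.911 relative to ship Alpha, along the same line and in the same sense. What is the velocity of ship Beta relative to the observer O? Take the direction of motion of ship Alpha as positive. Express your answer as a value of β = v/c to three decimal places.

β = 0.984

With v = 0.711 and u' = 0.911 (in units of c),
u = (u' + v)/(1 + u'v/c²):
u = (0.911 + 0.711) / (1 + 0.911·0.711) = 1.6220/1.6477 = 0.9844
(Galilean addition would give +1.622c, exceeding c.)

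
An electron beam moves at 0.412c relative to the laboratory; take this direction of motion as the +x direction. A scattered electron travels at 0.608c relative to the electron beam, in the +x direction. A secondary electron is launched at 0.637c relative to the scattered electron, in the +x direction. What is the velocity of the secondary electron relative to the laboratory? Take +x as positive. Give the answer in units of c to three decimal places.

0.956c

Apply u = (u' + v)/(1 + u'v/c²) successively, working outward toward the laboratory.
Start: velocity of the electron beam relative to the laboratory = 0.4120c.
Compose with the scattered electron (u' = 0.608 in the electron beam frame): u_1 = (0.608 + 0.412) / (1 + 0.608·0.412) = 1.0200/1.2505 = 0.8157.
Compose with the secondary electron (u' = 0.637 in the scattered electron frame): u_2 = (0.637 + 0.816) / (1 + 0.637·0.816) = 1.4527/1.5196 = 0.9560.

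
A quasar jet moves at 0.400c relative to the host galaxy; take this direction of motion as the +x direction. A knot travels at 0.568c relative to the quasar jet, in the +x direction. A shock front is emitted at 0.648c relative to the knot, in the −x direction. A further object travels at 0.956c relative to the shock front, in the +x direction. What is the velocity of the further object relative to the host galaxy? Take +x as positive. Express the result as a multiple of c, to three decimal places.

+0.975c

Apply u = (u' + v)/(1 + u'v/c²) successively, working outward toward the host galaxy.
Start: velocity of the quasar jet relative to the host galaxy = 0.4000c.
Compose with the knot (u' = 0.568 in the quasar jet frame): u_1 = (0.568 + 0.400) / (1 + 0.568·0.400) = 0.9680/1.2272 = 0.7888.
Compose with the shock front (u' = -0.648 in the knot frame): u_2 = (-0.648 + 0.789) / (1 + (-0.648)·0.789) = 0.1408/0.4889 = 0.2880.
Compose with the further object (u' = 0.956 in the shock front frame): u_3 = (0.956 + 0.288) / (1 + 0.956·0.288) = 1.2440/1.2753 = 0.9754.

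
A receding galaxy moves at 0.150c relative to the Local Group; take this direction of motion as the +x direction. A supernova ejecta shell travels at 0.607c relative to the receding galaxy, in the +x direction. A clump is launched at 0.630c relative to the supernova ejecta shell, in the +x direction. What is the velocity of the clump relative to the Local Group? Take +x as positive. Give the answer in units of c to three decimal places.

0.921c

Apply u = (u' + v)/(1 + u'v/c²) successively, working outward toward the Local Group.
Start: velocity of the receding galaxy relative to the Local Group = 0.1500c.
Compose with the supernova ejecta shell (u' = 0.607 in the receding galaxy frame): u_1 = (0.607 + 0.150) / (1 + 0.607·0.150) = 0.7570/1.0911 = 0.6938.
Compose with the clump (u' = 0.630 in the supernova ejecta shell frame): u_2 = (0.630 + 0.694) / (1 + 0.630·0.694) = 1.3238/1.4371 = 0.9212.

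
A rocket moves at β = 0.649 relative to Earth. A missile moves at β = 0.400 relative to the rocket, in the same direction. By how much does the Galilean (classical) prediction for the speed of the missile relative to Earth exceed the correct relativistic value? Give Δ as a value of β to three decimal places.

Galilean: u_cl = 0.400 + 0.649 = 1.0490.
Relativistic: u_rel = (0.400 + 0.649) / (1 + 0.400·0.649) = 1.0490/1.2596 = 0.8328.
Δ = 1.0490 − 0.8328 = 0.2162.
(The classical prediction exceeds c; the relativistic result does not.)

Δ = 0.216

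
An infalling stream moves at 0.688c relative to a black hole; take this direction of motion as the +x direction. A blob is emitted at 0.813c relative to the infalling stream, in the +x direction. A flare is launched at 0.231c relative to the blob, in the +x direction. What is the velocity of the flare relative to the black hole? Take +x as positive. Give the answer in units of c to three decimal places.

0.976c

Apply u = (u' + v)/(1 + u'v/c²) successively, working outward toward the black hole.
Start: velocity of the infalling stream relative to the black hole = 0.6880c.
Compose with the blob (u' = 0.813 in the infalling stream frame): u_1 = (0.813 + 0.688) / (1 + 0.813·0.688) = 1.5010/1.5593 = 0.9626.
Compose with the flare (u' = 0.231 in the blob frame): u_2 = (0.231 + 0.963) / (1 + 0.231·0.963) = 1.1936/1.2224 = 0.9765.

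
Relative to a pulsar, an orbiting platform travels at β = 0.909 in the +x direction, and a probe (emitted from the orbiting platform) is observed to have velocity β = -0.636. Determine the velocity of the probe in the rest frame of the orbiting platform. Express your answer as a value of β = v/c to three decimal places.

β = -0.979

Invert the composition law: u' = (u − v)/(1 − uv/c²).
u' = (-0.636 − 0.909) / (1 − (-0.636)(0.909)) = -1.5450/1.5781 = -0.9790.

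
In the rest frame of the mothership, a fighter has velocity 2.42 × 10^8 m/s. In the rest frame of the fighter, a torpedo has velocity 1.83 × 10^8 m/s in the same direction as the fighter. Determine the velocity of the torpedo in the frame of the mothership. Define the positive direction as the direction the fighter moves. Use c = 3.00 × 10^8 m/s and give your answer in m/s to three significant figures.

In units of c (dividing by 3.00 × 10^8 m/s): v = 0.807, u' = 0.610.
u = (u' + v)/(1 + u'v/c²):
u = (0.610 + 0.807) / (1 + 0.610·0.807) = 1.4167/1.4921 = 0.9495
Converting back: u = 0.9495 × 3.00 × 10^8 m/s.

2.85 × 10^8 m/s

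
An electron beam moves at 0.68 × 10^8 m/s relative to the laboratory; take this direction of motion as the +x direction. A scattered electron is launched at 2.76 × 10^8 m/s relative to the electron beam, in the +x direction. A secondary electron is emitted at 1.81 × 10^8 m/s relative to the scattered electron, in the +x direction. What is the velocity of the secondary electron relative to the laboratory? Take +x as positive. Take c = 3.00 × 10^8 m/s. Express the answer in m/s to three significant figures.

2.96 × 10^8 m/s

Apply u = (u' + v)/(1 + u'v/c²) successively, working outward toward the laboratory.
(Dividing each given speed by c = 3.00 × 10^8 m/s to work in units of c.)
Start: velocity of the electron beam relative to the laboratory = 0.2267c.
Compose with the scattered electron (u' = 0.920 in the electron beam frame): u_1 = (0.920 + 0.227) / (1 + 0.920·0.227) = 1.1467/1.2085 = 0.9488.
Compose with the secondary electron (u' = 0.603 in the scattered electron frame): u_2 = (0.603 + 0.949) / (1 + 0.603·0.949) = 1.5521/1.5724 = 0.9871.
So u = 0.9871 × 3.00 × 10^8 m/s.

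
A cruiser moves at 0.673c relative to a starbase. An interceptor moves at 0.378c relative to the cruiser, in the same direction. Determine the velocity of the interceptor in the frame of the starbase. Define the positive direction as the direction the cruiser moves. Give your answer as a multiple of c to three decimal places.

With v = 0.673 and u' = 0.378 (in units of c),
u = (u' + v)/(1 + u'v/c²):
u = (0.378 + 0.673) / (1 + 0.378·0.673) = 1.0510/1.2544 = 0.8379
(Galilean addition would give +1.051c, exceeding c.)

0.838c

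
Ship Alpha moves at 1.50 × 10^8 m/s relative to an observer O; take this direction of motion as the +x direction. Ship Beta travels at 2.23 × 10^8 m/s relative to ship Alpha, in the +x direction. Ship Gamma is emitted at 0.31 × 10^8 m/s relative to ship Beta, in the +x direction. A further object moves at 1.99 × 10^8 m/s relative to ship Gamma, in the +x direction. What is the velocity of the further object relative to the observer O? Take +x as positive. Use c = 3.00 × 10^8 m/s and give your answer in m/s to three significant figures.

Apply u = (u' + v)/(1 + u'v/c²) successively, working outward toward the observer O.
(Dividing each given speed by c = 3.00 × 10^8 m/s to work in units of c.)
Start: velocity of ship Alpha relative to the observer O = 0.5000c.
Compose with ship Beta (u' = 0.743 in ship Alpha frame): u_1 = (0.743 + 0.500) / (1 + 0.743·0.500) = 1.2433/1.3717 = 0.9064.
Compose with ship Gamma (u' = 0.103 in ship Beta frame): u_2 = (0.103 + 0.906) / (1 + 0.103·0.906) = 1.0098/1.0937 = 0.9233.
Compose with the further object (u' = 0.663 in ship Gamma frame): u_3 = (0.663 + 0.923) / (1 + 0.663·0.923) = 1.5866/1.6125 = 0.9840.
So u = 0.9840 × 3.00 × 10^8 m/s.

2.95 × 10^8 m/s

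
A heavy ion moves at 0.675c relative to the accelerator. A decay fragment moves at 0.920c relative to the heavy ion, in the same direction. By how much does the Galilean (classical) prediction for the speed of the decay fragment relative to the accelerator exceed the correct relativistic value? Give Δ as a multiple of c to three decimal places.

Galilean: u_cl = 0.920 + 0.675 = 1.5950.
Relativistic: u_rel = (0.920 + 0.675) / (1 + 0.920·0.675) = 1.5950/1.6210 = 0.9840.
Δ = 1.5950 − 0.9840 = 0.6110.
(The classical prediction exceeds c; the relativistic result does not.)

Δ = 0.611c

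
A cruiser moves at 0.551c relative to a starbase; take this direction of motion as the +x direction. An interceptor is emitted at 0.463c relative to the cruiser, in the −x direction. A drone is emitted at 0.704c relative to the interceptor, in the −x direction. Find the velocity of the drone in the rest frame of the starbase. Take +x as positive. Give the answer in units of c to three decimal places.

-0.639c

Apply u = (u' + v)/(1 + u'v/c²) successively, working outward toward the starbase.
Start: velocity of the cruiser relative to the starbase = 0.5510c.
Compose with the interceptor (u' = -0.463 in the cruiser frame): u_1 = (-0.463 + 0.551) / (1 + (-0.463)·0.551) = 0.0880/0.7449 = 0.1181.
Compose with the drone (u' = -0.704 in the interceptor frame): u_2 = (-0.704 + 0.118) / (1 + (-0.704)·0.118) = -0.5859/0.9168 = -0.6390.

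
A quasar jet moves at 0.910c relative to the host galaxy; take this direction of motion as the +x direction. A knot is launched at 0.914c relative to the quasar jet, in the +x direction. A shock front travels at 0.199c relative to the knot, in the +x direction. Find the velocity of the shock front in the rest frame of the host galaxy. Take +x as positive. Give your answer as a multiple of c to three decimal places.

0.997c

Apply u = (u' + v)/(1 + u'v/c²) successively, working outward toward the host galaxy.
Start: velocity of the quasar jet relative to the host galaxy = 0.9100c.
Compose with the knot (u' = 0.914 in the quasar jet frame): u_1 = (0.914 + 0.910) / (1 + 0.914·0.910) = 1.8240/1.8317 = 0.9958.
Compose with the shock front (u' = 0.199 in the knot frame): u_2 = (0.199 + 0.996) / (1 + 0.199·0.996) = 1.1948/1.1982 = 0.9972.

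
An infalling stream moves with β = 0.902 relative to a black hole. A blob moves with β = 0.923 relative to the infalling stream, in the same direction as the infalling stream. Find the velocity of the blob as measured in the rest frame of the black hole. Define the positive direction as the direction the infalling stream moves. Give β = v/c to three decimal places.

β = 0.996

With v = 0.902 and u' = 0.923 (in units of c),
u = (u' + v)/(1 + u'v/c²):
u = (0.923 + 0.902) / (1 + 0.923·0.902) = 1.8250/1.8325 = 0.9959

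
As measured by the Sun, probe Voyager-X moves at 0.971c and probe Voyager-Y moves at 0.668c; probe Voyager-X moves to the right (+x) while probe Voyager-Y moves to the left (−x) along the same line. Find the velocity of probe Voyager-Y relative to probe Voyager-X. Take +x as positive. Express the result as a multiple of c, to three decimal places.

β_A = 0.971, β_B = -0.668.
Transform to A's frame with the inverse velocity-addition law: u' = (u − v)/(1 − uv/c²), taking u = β_B and v = β_A.
u' = (-0.668 − 0.971) / (1 − (0.971)(-0.668)) = -1.6390/1.6486 = -0.9942.

-0.994c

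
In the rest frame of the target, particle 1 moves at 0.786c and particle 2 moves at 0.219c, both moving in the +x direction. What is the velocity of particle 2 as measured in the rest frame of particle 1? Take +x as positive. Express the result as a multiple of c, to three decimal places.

β_A = 0.786, β_B = 0.219.
Transform to A's frame with the inverse velocity-addition law: u' = (u − v)/(1 − uv/c²), taking u = β_B and v = β_A.
u' = (0.219 − 0.786) / (1 − (0.786)(0.219)) = -0.5670/0.8279 = -0.6849.

-0.685c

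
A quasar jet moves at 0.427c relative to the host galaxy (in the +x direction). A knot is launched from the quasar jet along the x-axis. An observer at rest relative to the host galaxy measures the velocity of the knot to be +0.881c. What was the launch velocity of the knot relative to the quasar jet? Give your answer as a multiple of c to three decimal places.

+0.728c

Invert the composition law: u' = (u − v)/(1 − uv/c²).
u' = (0.881 − 0.427) / (1 − (0.881)(0.427)) = 0.4540/0.6238 = 0.7278.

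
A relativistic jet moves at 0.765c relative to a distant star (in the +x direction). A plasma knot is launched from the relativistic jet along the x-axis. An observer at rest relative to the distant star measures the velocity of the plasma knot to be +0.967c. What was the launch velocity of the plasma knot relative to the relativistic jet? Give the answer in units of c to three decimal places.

Invert the composition law: u' = (u − v)/(1 − uv/c²).
u' = (0.967 − 0.765) / (1 − (0.967)(0.765)) = 0.2020/0.2602 = 0.7762.

+0.776c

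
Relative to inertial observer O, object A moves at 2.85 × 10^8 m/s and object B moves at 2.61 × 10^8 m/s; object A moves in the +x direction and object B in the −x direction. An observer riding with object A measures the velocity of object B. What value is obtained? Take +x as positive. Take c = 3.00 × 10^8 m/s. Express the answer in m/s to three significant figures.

β_A = 0.950, β_B = -0.870 (dividing each by c = 3.00 × 10^8 m/s).
Transform to A's frame with the inverse velocity-addition law: u' = (u − v)/(1 − uv/c²), taking u = β_B and v = β_A.
u' = (-0.870 − 0.950) / (1 − (0.950)(-0.870)) = -1.8200/1.8265 = -0.9964.
u' = -0.9964 × 3.00 × 10^8 m/s.

-2.99 × 10^8 m/s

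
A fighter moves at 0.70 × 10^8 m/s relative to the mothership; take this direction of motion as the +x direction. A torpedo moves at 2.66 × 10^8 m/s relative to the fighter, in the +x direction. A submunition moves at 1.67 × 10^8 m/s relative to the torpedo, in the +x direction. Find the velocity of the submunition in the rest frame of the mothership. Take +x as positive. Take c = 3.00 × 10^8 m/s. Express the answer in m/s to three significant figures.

Apply u = (u' + v)/(1 + u'v/c²) successively, working outward toward the mothership.
(Dividing each given speed by c = 3.00 × 10^8 m/s to work in units of c.)
Start: velocity of the fighter relative to the mothership = 0.2333c.
Compose with the torpedo (u' = 0.887 in the fighter frame): u_1 = (0.887 + 0.233) / (1 + 0.887·0.233) = 1.1200/1.2069 = 0.9280.
Compose with the submunition (u' = 0.557 in the torpedo frame): u_2 = (0.557 + 0.928) / (1 + 0.557·0.928) = 1.4847/1.5166 = 0.9790.
So u = 0.9790 × 3.00 × 10^8 m/s.

2.94 × 10^8 m/s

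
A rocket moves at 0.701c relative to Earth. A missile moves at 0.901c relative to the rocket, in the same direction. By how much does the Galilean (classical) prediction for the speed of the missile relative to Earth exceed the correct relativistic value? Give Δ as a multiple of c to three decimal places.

Δ = 0.620c

Galilean: u_cl = 0.901 + 0.701 = 1.6020.
Relativistic: u_rel = (0.901 + 0.701) / (1 + 0.901·0.701) = 1.6020/1.6316 = 0.9819.
Δ = 1.6020 − 0.9819 = 0.6201.
(The classical prediction exceeds c; the relativistic result does not.)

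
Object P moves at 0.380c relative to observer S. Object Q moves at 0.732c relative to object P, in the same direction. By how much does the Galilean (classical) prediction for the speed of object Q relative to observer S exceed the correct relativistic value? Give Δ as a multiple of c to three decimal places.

Δ = 0.242c

Galilean: u_cl = 0.732 + 0.380 = 1.1120.
Relativistic: u_rel = (0.732 + 0.380) / (1 + 0.732·0.380) = 1.1120/1.2782 = 0.8700.
Δ = 1.1120 − 0.8700 = 0.2420.
(The classical prediction exceeds c; the relativistic result does not.)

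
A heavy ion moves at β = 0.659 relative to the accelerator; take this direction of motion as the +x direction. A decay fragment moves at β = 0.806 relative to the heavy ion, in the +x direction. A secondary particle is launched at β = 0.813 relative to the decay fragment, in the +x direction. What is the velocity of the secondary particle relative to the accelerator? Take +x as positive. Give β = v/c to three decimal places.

β = 0.995

Apply u = (u' + v)/(1 + u'v/c²) successively, working outward toward the accelerator.
Start: velocity of the heavy ion relative to the accelerator = 0.6590c.
Compose with the decay fragment (u' = 0.806 in the heavy ion frame): u_1 = (0.806 + 0.659) / (1 + 0.806·0.659) = 1.4650/1.5312 = 0.9568.
Compose with the secondary particle (u' = 0.813 in the decay fragment frame): u_2 = (0.813 + 0.957) / (1 + 0.813·0.957) = 1.7698/1.7779 = 0.9955.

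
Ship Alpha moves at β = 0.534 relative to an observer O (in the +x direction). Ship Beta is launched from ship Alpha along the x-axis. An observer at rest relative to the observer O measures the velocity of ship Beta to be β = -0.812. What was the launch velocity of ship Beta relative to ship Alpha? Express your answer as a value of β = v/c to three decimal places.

Invert the composition law: u' = (u − v)/(1 − uv/c²).
u' = (-0.812 − 0.534) / (1 − (-0.812)(0.534)) = -1.3460/1.4336 = -0.9389.

β = -0.939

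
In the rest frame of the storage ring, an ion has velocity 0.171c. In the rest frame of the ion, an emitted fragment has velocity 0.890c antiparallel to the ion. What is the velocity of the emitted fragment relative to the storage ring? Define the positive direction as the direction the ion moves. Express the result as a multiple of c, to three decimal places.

-0.848c

With v = 0.171 and u' = -0.890 (in units of c),
u = (u' + v)/(1 + u'v/c²):
u = (-0.890 + 0.171) / (1 + (-0.890)·0.171) = -0.7190/0.8478 = -0.8481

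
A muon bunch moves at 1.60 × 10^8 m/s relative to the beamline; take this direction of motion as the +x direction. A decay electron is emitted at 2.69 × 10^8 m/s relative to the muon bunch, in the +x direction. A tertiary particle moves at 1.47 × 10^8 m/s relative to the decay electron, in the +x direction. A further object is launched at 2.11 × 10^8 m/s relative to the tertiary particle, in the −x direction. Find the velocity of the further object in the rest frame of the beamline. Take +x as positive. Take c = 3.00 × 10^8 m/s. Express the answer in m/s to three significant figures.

Apply u = (u' + v)/(1 + u'v/c²) successively, working outward toward the beamline.
(Dividing each given speed by c = 3.00 × 10^8 m/s to work in units of c.)
Start: velocity of the muon bunch relative to the beamline = 0.5333c.
Compose with the decay electron (u' = 0.897 in the muon bunch frame): u_1 = (0.897 + 0.533) / (1 + 0.897·0.533) = 1.4300/1.4782 = 0.9674.
Compose with the tertiary particle (u' = 0.490 in the decay electron frame): u_2 = (0.490 + 0.967) / (1 + 0.490·0.967) = 1.4574/1.4740 = 0.9887.
Compose with the further object (u' = -0.703 in the tertiary particle frame): u_3 = (-0.703 + 0.989) / (1 + (-0.703)·0.989) = 0.2854/0.3046 = 0.9369.
So u = 0.9369 × 3.00 × 10^8 m/s.

+2.81 × 10^8 m/s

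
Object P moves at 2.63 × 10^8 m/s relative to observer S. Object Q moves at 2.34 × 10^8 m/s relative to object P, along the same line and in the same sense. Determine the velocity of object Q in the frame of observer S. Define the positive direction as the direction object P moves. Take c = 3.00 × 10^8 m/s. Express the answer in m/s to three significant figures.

2.95 × 10^8 m/s

In units of c (dividing by 3.00 × 10^8 m/s): v = 0.877, u' = 0.780.
u = (u' + v)/(1 + u'v/c²):
u = (0.780 + 0.877) / (1 + 0.780·0.877) = 1.6567/1.6838 = 0.9839
(Galilean addition would give +1.657c, exceeding c.)
Converting back: u = 0.9839 × 3.00 × 10^8 m/s.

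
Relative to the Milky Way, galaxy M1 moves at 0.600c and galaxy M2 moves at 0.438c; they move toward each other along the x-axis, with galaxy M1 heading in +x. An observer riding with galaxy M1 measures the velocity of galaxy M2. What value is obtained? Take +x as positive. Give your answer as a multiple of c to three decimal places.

-0.822c

β_A = 0.600, β_B = -0.438.
Transform to A's frame with the inverse velocity-addition law: u' = (u − v)/(1 − uv/c²), taking u = β_B and v = β_A.
u' = (-0.438 − 0.600) / (1 − (0.600)(-0.438)) = -1.0380/1.2628 = -0.8220.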